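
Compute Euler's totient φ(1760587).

1713600

Factor: 1760587 = 71 · 137 · 181.
φ(1760587) = (71−1) · (137−1) · (181−1) = 70 · 136 · 180 = 1713600.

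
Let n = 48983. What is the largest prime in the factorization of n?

48983 = 11 · 4453
4453 = 61 · 73
73 is prime.
So 48983 = 11 · 61 · 73; the largest prime factor is 73.

73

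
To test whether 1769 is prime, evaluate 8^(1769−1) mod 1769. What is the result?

935

8^1 ≡ 8 (mod 1769)
8^2 ≡ 8^2 = 64 ≡ 64 (mod 1769)
8^4 ≡ 64^2 = 4096 ≡ 558 (mod 1769)
8^8 ≡ 558^2 = 311364 ≡ 20 (mod 1769)
8^16 ≡ 20^2 = 400 ≡ 400 (mod 1769)
8^32 ≡ 400^2 = 160000 ≡ 790 (mod 1769)
8^64 ≡ 790^2 = 624100 ≡ 1412 (mod 1769)
8^128 ≡ 1412^2 = 1993744 ≡ 81 (mod 1769)
8^256 ≡ 81^2 = 6561 ≡ 1254 (mod 1769)
8^512 ≡ 1254^2 = 1572516 ≡ 1644 (mod 1769)
8^1024 ≡ 1644^2 = 2702736 ≡ 1473 (mod 1769)
1768 = 1024 + 512 + 128 + 64 + 32 + 8 in binary powers of 2.
So 8^1768 ≡ 1473 · 1644 · 81 · 1412 · 790 · 20 ≡ 935 (mod 1769).
Since 935 ≠ 1, base 8 is a Fermat witness: 1769 is composite.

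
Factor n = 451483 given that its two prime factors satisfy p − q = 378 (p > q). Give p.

887

Since p = q + 378, we have 451483 = q(q + 378), so q² + 378q − 451483 = 0.
Discriminant: 378² + 4·451483 = 142884 + 1805932 = 1948816; √1948816 = 1396.
q = (−378 + 1396)/2 = 509, and p = q + 378 = 887.
Check: 509 · 887 = 451483.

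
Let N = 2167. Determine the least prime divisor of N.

2167 is odd.
Digit sum 16, not divisible by 3.
Ends in 7: not divisible by 5.
7: 2167 = 7·309 + 4
11: 2167 = 11·197

11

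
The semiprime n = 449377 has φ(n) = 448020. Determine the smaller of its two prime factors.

φ(n) = (p−1)(q−1) = n − (p+q) + 1, so p + q = 449377 − 448020 + 1 = 1358.
p and q are the roots of t² − 1358t + 449377 = 0.
Discriminant: 1358² − 4·449377 = 1844164 − 1797508 = 46656; √46656 = 216.
q = (1358 − 216)/2 = 571, p = (1358 + 216)/2 = 787.
Check: 571 · 787 = 449377.

571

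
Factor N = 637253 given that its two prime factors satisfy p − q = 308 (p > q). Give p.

Since p = q + 308, we have 637253 = q(q + 308), so q² + 308q − 637253 = 0.
Discriminant: 308² + 4·637253 = 94864 + 2549012 = 2643876; √2643876 = 1626.
q = (−308 + 1626)/2 = 659, and p = q + 308 = 967.
Check: 659 · 967 = 637253.

967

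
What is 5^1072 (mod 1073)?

5^1 ≡ 5 (mod 1073)
5^2 ≡ 5^2 = 25 ≡ 25 (mod 1073)
5^4 ≡ 25^2 = 625 ≡ 625 (mod 1073)
5^8 ≡ 625^2 = 390625 ≡ 53 (mod 1073)
5^16 ≡ 53^2 = 2809 ≡ 663 (mod 1073)
5^32 ≡ 663^2 = 439569 ≡ 712 (mod 1073)
5^64 ≡ 712^2 = 506944 ≡ 488 (mod 1073)
5^128 ≡ 488^2 = 238144 ≡ 1011 (mod 1073)
5^256 ≡ 1011^2 = 1022121 ≡ 625 (mod 1073)
5^512 ≡ 625^2 = 390625 ≡ 53 (mod 1073)
5^1024 ≡ 53^2 = 2809 ≡ 663 (mod 1073)
1072 = 1024 + 32 + 16 in binary powers of 2.
So 5^1072 ≡ 663 · 712 · 663 ≡ 488 (mod 1073).
Since 488 ≠ 1, base 5 is a Fermat witness: 1073 is composite.

488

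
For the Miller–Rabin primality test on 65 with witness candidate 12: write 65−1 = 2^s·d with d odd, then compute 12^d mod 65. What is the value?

12

65 − 1 = 64 = 2^6 · 1, so d = 1.
12^1 ≡ 12 (mod 65)
1 = 1 in binary powers of 2.
So 12^1 ≡ 12 ≡ 12 (mod 65).
Squaring chain: 12 → 14 → 1 → 1 → 1 → 1; never reaches −1, so base 12 is a Miller–Rabin witness that 65 is composite.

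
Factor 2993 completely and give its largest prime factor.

2993 = 41 · 73
73 is prime.
So 2993 = 41 · 73; the largest prime factor is 73.

73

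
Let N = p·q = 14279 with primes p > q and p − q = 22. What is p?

131

Since p = q + 22, we have 14279 = q(q + 22), so q² + 22q − 14279 = 0.
Discriminant: 22² + 4·14279 = 484 + 57116 = 57600; √57600 = 240.
q = (−22 + 240)/2 = 109, and p = q + 22 = 131.
Check: 109 · 131 = 14279.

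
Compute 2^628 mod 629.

2^1 ≡ 2 (mod 629)
2^2 ≡ 2^2 = 4 ≡ 4 (mod 629)
2^4 ≡ 4^2 = 16 ≡ 16 (mod 629)
2^8 ≡ 16^2 = 256 ≡ 256 (mod 629)
2^16 ≡ 256^2 = 65536 ≡ 120 (mod 629)
2^32 ≡ 120^2 = 14400 ≡ 562 (mod 629)
2^64 ≡ 562^2 = 315844 ≡ 86 (mod 629)
2^128 ≡ 86^2 = 7396 ≡ 477 (mod 629)
2^256 ≡ 477^2 = 227529 ≡ 460 (mod 629)
2^512 ≡ 460^2 = 211600 ≡ 256 (mod 629)
628 = 512 + 64 + 32 + 16 + 4 in binary powers of 2.
So 2^628 ≡ 256 · 86 · 562 · 120 · 16 ≡ 305 (mod 629).
Since 305 ≠ 1, base 2 is a Fermat witness: 629 is composite.

305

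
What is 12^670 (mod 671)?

12^1 ≡ 12 (mod 671)
12^2 ≡ 12^2 = 144 ≡ 144 (mod 671)
12^4 ≡ 144^2 = 20736 ≡ 606 (mod 671)
12^8 ≡ 606^2 = 367236 ≡ 199 (mod 671)
12^16 ≡ 199^2 = 39601 ≡ 12 (mod 671)
12^32 ≡ 12^2 = 144 ≡ 144 (mod 671)
12^64 ≡ 144^2 = 20736 ≡ 606 (mod 671)
12^128 ≡ 606^2 = 367236 ≡ 199 (mod 671)
12^256 ≡ 199^2 = 39601 ≡ 12 (mod 671)
12^512 ≡ 12^2 = 144 ≡ 144 (mod 671)
670 = 512 + 128 + 16 + 8 + 4 + 2 in binary powers of 2.
So 12^670 ≡ 144 · 199 · 12 · 199 · 606 · 144 ≡ 474 (mod 671).
Since 474 ≠ 1, base 12 is a Fermat witness: 671 is composite.

474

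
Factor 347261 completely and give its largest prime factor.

347261 = 67 · 5183
5183 = 71 · 73
73 is prime.
So 347261 = 67 · 71 · 73; the largest prime factor is 73.

73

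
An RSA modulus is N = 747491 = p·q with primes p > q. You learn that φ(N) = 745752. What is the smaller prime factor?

φ(n) = (p−1)(q−1) = n − (p+q) + 1, so p + q = 747491 − 745752 + 1 = 1740.
p and q are the roots of t² − 1740t + 747491 = 0.
Discriminant: 1740² − 4·747491 = 3027600 − 2989964 = 37636; √37636 = 194.
q = (1740 − 194)/2 = 773, p = (1740 + 194)/2 = 967.
Check: 773 · 967 = 747491.

773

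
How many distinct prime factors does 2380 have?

2380 = 2^2 · 595
595 = 5 · 119
119 = 7 · 17
2380 = 2^2 · 5 · 7 · 17, which has 4 distinct prime factors.

4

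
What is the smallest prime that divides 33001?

61

33001 is odd.
Digit sum 7, not divisible by 3.
Ends in 1: not divisible by 5.
7: 33001 = 7·4714 + 3
11: 33001 = 11·3000 + 1
13: 33001 = 13·2538 + 7
17: 33001 = 17·1941 + 4
19: 33001 = 19·1736 + 17
23: 33001 = 23·1434 + 19
29: 33001 = 29·1137 + 28
31: 33001 = 31·1064 + 17
37: 33001 = 37·891 + 34
41: 33001 = 41·804 + 37
43: 33001 = 43·767 + 20
47: 33001 = 47·702 + 7
53: 33001 = 53·622 + 35
59: 33001 = 59·559 + 20
61: 33001 = 61·541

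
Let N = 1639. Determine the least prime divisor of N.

11

1639 is odd.
Digit sum 19, not divisible by 3.
Ends in 9: not divisible by 5.
7: 1639 = 7·234 + 1
11: 1639 = 11·149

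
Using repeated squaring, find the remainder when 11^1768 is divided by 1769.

489

11^1 ≡ 11 (mod 1769)
11^2 ≡ 11^2 = 121 ≡ 121 (mod 1769)
11^4 ≡ 121^2 = 14641 ≡ 489 (mod 1769)
11^8 ≡ 489^2 = 239121 ≡ 306 (mod 1769)
11^16 ≡ 306^2 = 93636 ≡ 1648 (mod 1769)
11^32 ≡ 1648^2 = 2715904 ≡ 489 (mod 1769)
11^64 ≡ 489^2 = 239121 ≡ 306 (mod 1769)
11^128 ≡ 306^2 = 93636 ≡ 1648 (mod 1769)
11^256 ≡ 1648^2 = 2715904 ≡ 489 (mod 1769)
11^512 ≡ 489^2 = 239121 ≡ 306 (mod 1769)
11^1024 ≡ 306^2 = 93636 ≡ 1648 (mod 1769)
1768 = 1024 + 512 + 128 + 64 + 32 + 8 in binary powers of 2.
So 11^1768 ≡ 1648 · 306 · 1648 · 306 · 489 · 306 ≡ 489 (mod 1769).
Since 489 ≠ 1, base 11 is a Fermat witness: 1769 is composite.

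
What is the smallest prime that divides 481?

481 is odd.
Digit sum 13, not divisible by 3.
Ends in 1: not divisible by 5.
7: 481 = 7·68 + 5
11: 481 = 11·43 + 8
13: 481 = 13·37

13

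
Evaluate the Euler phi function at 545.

Factor: 545 = 5 · 109.
φ(545) = (5−1) · (109−1) = 4 · 108 = 432.

432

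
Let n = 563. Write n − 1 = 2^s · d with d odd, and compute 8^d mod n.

563 − 1 = 562 = 2^1 · 281, so d = 281.
8^1 ≡ 8 (mod 563)
8^2 ≡ 8^2 = 64 ≡ 64 (mod 563)
8^4 ≡ 64^2 = 4096 ≡ 155 (mod 563)
8^8 ≡ 155^2 = 24025 ≡ 379 (mod 563)
8^16 ≡ 379^2 = 143641 ≡ 76 (mod 563)
8^32 ≡ 76^2 = 5776 ≡ 146 (mod 563)
8^64 ≡ 146^2 = 21316 ≡ 485 (mod 563)
8^128 ≡ 485^2 = 235225 ≡ 454 (mod 563)
8^256 ≡ 454^2 = 206116 ≡ 58 (mod 563)
281 = 256 + 16 + 8 + 1 in binary powers of 2.
So 8^281 ≡ 58 · 76 · 379 · 8 ≡ 562 (mod 563).
Since 8^d ≡ 562 (mod 563), base 8 does not prove 563 composite.

562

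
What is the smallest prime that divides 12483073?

73

12483073 is odd.
Digit sum 28, not divisible by 3.
Ends in 3: not divisible by 5.
7: 12483073 = 7·1783296 + 1
11: 12483073 = 11·1134824 + 9
13: 12483073 = 13·960236 + 5
17: 12483073 = 17·734298 + 7
19: 12483073 = 19·657003 + 16
23: 12483073 = 23·542742 + 7
29: 12483073 = 29·430450 + 23
31: 12483073 = 31·402679 + 24
37: 12483073 = 37·337380 + 13
41: 12483073 = 41·304465 + 8
43: 12483073 = 43·290304 + 1
47: 12483073 = 47·265597 + 14
53: 12483073 = 53·235529 + 36
59: 12483073 = 59·211577 + 30
61: 12483073 = 61·204640 + 33
67: 12483073 = 67·186314 + 35
71: 12483073 = 71·175817 + 66
73: 12483073 = 73·171001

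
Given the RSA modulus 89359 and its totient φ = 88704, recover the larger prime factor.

φ(n) = (p−1)(q−1) = n − (p+q) + 1, so p + q = 89359 − 88704 + 1 = 656.
p and q are the roots of t² − 656t + 89359 = 0.
Discriminant: 656² − 4·89359 = 430336 − 357436 = 72900; √72900 = 270.
q = (656 − 270)/2 = 193, p = (656 + 270)/2 = 463.
Check: 193 · 463 = 89359.

463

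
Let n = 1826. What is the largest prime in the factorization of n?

1826 = 2 · 913
913 = 11 · 83
83 is prime.
So 1826 = 2 · 11 · 83; the largest prime factor is 83.

83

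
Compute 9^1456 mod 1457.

9^1 ≡ 9 (mod 1457)
9^2 ≡ 9^2 = 81 ≡ 81 (mod 1457)
9^4 ≡ 81^2 = 6561 ≡ 733 (mod 1457)
9^8 ≡ 733^2 = 537289 ≡ 1113 (mod 1457)
9^16 ≡ 1113^2 = 1238769 ≡ 319 (mod 1457)
9^32 ≡ 319^2 = 101761 ≡ 1228 (mod 1457)
9^64 ≡ 1228^2 = 1507984 ≡ 1446 (mod 1457)
9^128 ≡ 1446^2 = 2090916 ≡ 121 (mod 1457)
9^256 ≡ 121^2 = 14641 ≡ 71 (mod 1457)
9^512 ≡ 71^2 = 5041 ≡ 670 (mod 1457)
9^1024 ≡ 670^2 = 448900 ≡ 144 (mod 1457)
1456 = 1024 + 256 + 128 + 32 + 16 in binary powers of 2.
So 9^1456 ≡ 144 · 71 · 121 · 1228 · 319 ≡ 1001 (mod 1457).
Since 1001 ≠ 1, base 9 is a Fermat witness: 1457 is composite.

1001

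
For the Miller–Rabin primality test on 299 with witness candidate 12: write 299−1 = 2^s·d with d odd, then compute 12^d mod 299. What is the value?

299 − 1 = 298 = 2^1 · 149, so d = 149.
12^1 ≡ 12 (mod 299)
12^2 ≡ 12^2 = 144 ≡ 144 (mod 299)
12^4 ≡ 144^2 = 20736 ≡ 105 (mod 299)
12^8 ≡ 105^2 = 11025 ≡ 261 (mod 299)
12^16 ≡ 261^2 = 68121 ≡ 248 (mod 299)
12^32 ≡ 248^2 = 61504 ≡ 209 (mod 299)
12^64 ≡ 209^2 = 43681 ≡ 27 (mod 299)
12^128 ≡ 27^2 = 729 ≡ 131 (mod 299)
149 = 128 + 16 + 4 + 1 in binary powers of 2.
So 12^149 ≡ 131 · 248 · 105 · 12 ≡ 285 (mod 299).
Squaring chain: 285; never reaches −1, so base 12 is a Miller–Rabin witness that 299 is composite.

285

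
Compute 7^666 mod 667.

7^1 ≡ 7 (mod 667)
7^2 ≡ 7^2 = 49 ≡ 49 (mod 667)
7^4 ≡ 49^2 = 2401 ≡ 400 (mod 667)
7^8 ≡ 400^2 = 160000 ≡ 587 (mod 667)
7^16 ≡ 587^2 = 344569 ≡ 397 (mod 667)
7^32 ≡ 397^2 = 157609 ≡ 197 (mod 667)
7^64 ≡ 197^2 = 38809 ≡ 123 (mod 667)
7^128 ≡ 123^2 = 15129 ≡ 455 (mod 667)
7^256 ≡ 455^2 = 207025 ≡ 255 (mod 667)
7^512 ≡ 255^2 = 65025 ≡ 326 (mod 667)
666 = 512 + 128 + 16 + 8 + 2 in binary powers of 2.
So 7^666 ≡ 326 · 455 · 397 · 587 · 49 ≡ 326 (mod 667).
Since 326 ≠ 1, base 7 is a Fermat witness: 667 is composite.

326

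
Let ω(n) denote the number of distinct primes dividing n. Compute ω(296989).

4

296989 = 7^2 · 6061
6061 = 11 · 551
551 = 19 · 29
296989 = 7^2 · 11 · 19 · 29, which has 4 distinct prime factors.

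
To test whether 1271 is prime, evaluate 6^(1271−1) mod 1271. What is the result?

583

6^1 ≡ 6 (mod 1271)
6^2 ≡ 6^2 = 36 ≡ 36 (mod 1271)
6^4 ≡ 36^2 = 1296 ≡ 25 (mod 1271)
6^8 ≡ 25^2 = 625 ≡ 625 (mod 1271)
6^16 ≡ 625^2 = 390625 ≡ 428 (mod 1271)
6^32 ≡ 428^2 = 183184 ≡ 160 (mod 1271)
6^64 ≡ 160^2 = 25600 ≡ 180 (mod 1271)
6^128 ≡ 180^2 = 32400 ≡ 625 (mod 1271)
6^256 ≡ 625^2 = 390625 ≡ 428 (mod 1271)
6^512 ≡ 428^2 = 183184 ≡ 160 (mod 1271)
6^1024 ≡ 160^2 = 25600 ≡ 180 (mod 1271)
1270 = 1024 + 128 + 64 + 32 + 16 + 4 + 2 in binary powers of 2.
So 6^1270 ≡ 180 · 625 · 180 · 160 · 428 · 25 · 36 ≡ 583 (mod 1271).
Since 583 ≠ 1, base 6 is a Fermat witness: 1271 is composite.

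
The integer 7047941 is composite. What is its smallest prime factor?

7047941 is odd.
Digit sum 32, not divisible by 3.
Ends in 1: not divisible by 5.
7: 7047941 = 7·1006848 + 5
11: 7047941 = 11·640721 + 10
13: 7047941 = 13·542149 + 4
17: 7047941 = 17·414584 + 13
19: 7047941 = 19·370944 + 5
23: 7047941 = 23·306432 + 5
29: 7047941 = 29·243032 + 13
31: 7047941 = 31·227352 + 29
37: 7047941 = 37·190484 + 33
41: 7047941 = 41·171901

41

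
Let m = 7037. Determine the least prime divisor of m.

31

7037 is odd.
Digit sum 17, not divisible by 3.
Ends in 7: not divisible by 5.
7: 7037 = 7·1005 + 2
11: 7037 = 11·639 + 8
13: 7037 = 13·541 + 4
17: 7037 = 17·413 + 16
19: 7037 = 19·370 + 7
23: 7037 = 23·305 + 22
29: 7037 = 29·242 + 19
31: 7037 = 31·227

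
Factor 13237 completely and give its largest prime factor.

13237 = 7 · 1891
1891 = 31 · 61
61 is prime.
So 13237 = 7 · 31 · 61; the largest prime factor is 61.

61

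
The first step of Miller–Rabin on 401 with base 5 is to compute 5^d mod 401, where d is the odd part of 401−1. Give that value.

1

401 − 1 = 400 = 2^4 · 25, so d = 25.
5^1 ≡ 5 (mod 401)
5^2 ≡ 5^2 = 25 ≡ 25 (mod 401)
5^4 ≡ 25^2 = 625 ≡ 224 (mod 401)
5^8 ≡ 224^2 = 50176 ≡ 51 (mod 401)
5^16 ≡ 51^2 = 2601 ≡ 195 (mod 401)
25 = 16 + 8 + 1 in binary powers of 2.
So 5^25 ≡ 195 · 51 · 5 ≡ 1 (mod 401).
Since 5^d ≡ 1 (mod 401), base 5 does not prove 401 composite.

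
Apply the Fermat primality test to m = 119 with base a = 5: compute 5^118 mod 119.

5^1 ≡ 5 (mod 119)
5^2 ≡ 5^2 = 25 ≡ 25 (mod 119)
5^4 ≡ 25^2 = 625 ≡ 30 (mod 119)
5^8 ≡ 30^2 = 900 ≡ 67 (mod 119)
5^16 ≡ 67^2 = 4489 ≡ 86 (mod 119)
5^32 ≡ 86^2 = 7396 ≡ 18 (mod 119)
5^64 ≡ 18^2 = 324 ≡ 86 (mod 119)
118 = 64 + 32 + 16 + 4 + 2 in binary powers of 2.
So 5^118 ≡ 86 · 18 · 86 · 30 · 25 ≡ 2 (mod 119).
Since 2 ≠ 1, base 5 is a Fermat witness: 119 is composite.

2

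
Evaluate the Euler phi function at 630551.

Factor: 630551 = 71 · 83 · 107.
φ(630551) = (71−1) · (83−1) · (107−1) = 70 · 82 · 106 = 608440.

608440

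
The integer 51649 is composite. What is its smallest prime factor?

13

51649 is odd.
Digit sum 25, not divisible by 3.
Ends in 9: not divisible by 5.
7: 51649 = 7·7378 + 3
11: 51649 = 11·4695 + 4
13: 51649 = 13·3973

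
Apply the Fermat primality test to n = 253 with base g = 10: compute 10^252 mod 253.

10^1 ≡ 10 (mod 253)
10^2 ≡ 10^2 = 100 ≡ 100 (mod 253)
10^4 ≡ 100^2 = 10000 ≡ 133 (mod 253)
10^8 ≡ 133^2 = 17689 ≡ 232 (mod 253)
10^16 ≡ 232^2 = 53824 ≡ 188 (mod 253)
10^32 ≡ 188^2 = 35344 ≡ 177 (mod 253)
10^64 ≡ 177^2 = 31329 ≡ 210 (mod 253)
10^128 ≡ 210^2 = 44100 ≡ 78 (mod 253)
252 = 128 + 64 + 32 + 16 + 8 + 4 in binary powers of 2.
So 10^252 ≡ 78 · 210 · 177 · 188 · 232 · 133 ≡ 177 (mod 253).
Since 177 ≠ 1, base 10 is a Fermat witness: 253 is composite.

177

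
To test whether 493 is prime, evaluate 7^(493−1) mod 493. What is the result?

455

7^1 ≡ 7 (mod 493)
7^2 ≡ 7^2 = 49 ≡ 49 (mod 493)
7^4 ≡ 49^2 = 2401 ≡ 429 (mod 493)
7^8 ≡ 429^2 = 184041 ≡ 152 (mod 493)
7^16 ≡ 152^2 = 23104 ≡ 426 (mod 493)
7^32 ≡ 426^2 = 181476 ≡ 52 (mod 493)
7^64 ≡ 52^2 = 2704 ≡ 239 (mod 493)
7^128 ≡ 239^2 = 57121 ≡ 426 (mod 493)
7^256 ≡ 426^2 = 181476 ≡ 52 (mod 493)
492 = 256 + 128 + 64 + 32 + 8 + 4 in binary powers of 2.
So 7^492 ≡ 52 · 426 · 239 · 52 · 152 · 429 ≡ 455 (mod 493).
Since 455 ≠ 1, base 7 is a Fermat witness: 493 is composite.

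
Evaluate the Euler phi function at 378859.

345600

Factor: 378859 = 13 · 151 · 193.
φ(378859) = (13−1) · (151−1) · (193−1) = 12 · 150 · 192 = 345600.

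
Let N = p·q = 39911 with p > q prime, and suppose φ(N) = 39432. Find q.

φ(n) = (p−1)(q−1) = n − (p+q) + 1, so p + q = 39911 − 39432 + 1 = 480.
p and q are the roots of t² − 480t + 39911 = 0.
Discriminant: 480² − 4·39911 = 230400 − 159644 = 70756; √70756 = 266.
q = (480 − 266)/2 = 107, p = (480 + 266)/2 = 373.
Check: 107 · 373 = 39911.

107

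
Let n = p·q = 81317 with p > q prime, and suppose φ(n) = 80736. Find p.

φ(n) = (p−1)(q−1) = n − (p+q) + 1, so p + q = 81317 − 80736 + 1 = 582.
p and q are the roots of t² − 582t + 81317 = 0.
Discriminant: 582² − 4·81317 = 338724 − 325268 = 13456; √13456 = 116.
q = (582 − 116)/2 = 233, p = (582 + 116)/2 = 349.
Check: 233 · 349 = 81317.

349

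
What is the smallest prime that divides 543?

543 is odd.
Digit sum 12, divisible by 3.

3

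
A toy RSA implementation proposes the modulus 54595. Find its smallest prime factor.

5

54595 is odd.
Digit sum 28, not divisible by 3.
Ends in 5: divisible by 5.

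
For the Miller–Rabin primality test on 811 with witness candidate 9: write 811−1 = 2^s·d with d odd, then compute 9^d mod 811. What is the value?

1

811 − 1 = 810 = 2^1 · 405, so d = 405.
9^1 ≡ 9 (mod 811)
9^2 ≡ 9^2 = 81 ≡ 81 (mod 811)
9^4 ≡ 81^2 = 6561 ≡ 73 (mod 811)
9^8 ≡ 73^2 = 5329 ≡ 463 (mod 811)
9^16 ≡ 463^2 = 214369 ≡ 265 (mod 811)
9^32 ≡ 265^2 = 70225 ≡ 479 (mod 811)
9^64 ≡ 479^2 = 229441 ≡ 739 (mod 811)
9^128 ≡ 739^2 = 546121 ≡ 318 (mod 811)
9^256 ≡ 318^2 = 101124 ≡ 560 (mod 811)
405 = 256 + 128 + 16 + 4 + 1 in binary powers of 2.
So 9^405 ≡ 560 · 318 · 265 · 73 · 9 ≡ 1 (mod 811).
Since 9^d ≡ 1 (mod 811), base 9 does not prove 811 composite.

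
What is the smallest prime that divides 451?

11

451 is odd.
Digit sum 10, not divisible by 3.
Ends in 1: not divisible by 5.
7: 451 = 7·64 + 3
11: 451 = 11·41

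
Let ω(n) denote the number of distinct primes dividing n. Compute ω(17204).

17204 = 2^2 · 4301
4301 = 11 · 391
391 = 17 · 23
17204 = 2^2 · 11 · 17 · 23, which has 4 distinct prime factors.

4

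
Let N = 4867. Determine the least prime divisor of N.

31

4867 is odd.
Digit sum 25, not divisible by 3.
Ends in 7: not divisible by 5.
7: 4867 = 7·695 + 2
11: 4867 = 11·442 + 5
13: 4867 = 13·374 + 5
17: 4867 = 17·286 + 5
19: 4867 = 19·256 + 3
23: 4867 = 23·211 + 14
29: 4867 = 29·167 + 24
31: 4867 = 31·157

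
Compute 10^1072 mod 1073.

750

10^1 ≡ 10 (mod 1073)
10^2 ≡ 10^2 = 100 ≡ 100 (mod 1073)
10^4 ≡ 100^2 = 10000 ≡ 343 (mod 1073)
10^8 ≡ 343^2 = 117649 ≡ 692 (mod 1073)
10^16 ≡ 692^2 = 478864 ≡ 306 (mod 1073)
10^32 ≡ 306^2 = 93636 ≡ 285 (mod 1073)
10^64 ≡ 285^2 = 81225 ≡ 750 (mod 1073)
10^128 ≡ 750^2 = 562500 ≡ 248 (mod 1073)
10^256 ≡ 248^2 = 61504 ≡ 343 (mod 1073)
10^512 ≡ 343^2 = 117649 ≡ 692 (mod 1073)
10^1024 ≡ 692^2 = 478864 ≡ 306 (mod 1073)
1072 = 1024 + 32 + 16 in binary powers of 2.
So 10^1072 ≡ 306 · 285 · 306 ≡ 750 (mod 1073).
Since 750 ≠ 1, base 10 is a Fermat witness: 1073 is composite.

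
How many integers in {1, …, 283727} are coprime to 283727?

Factor: 283727 = 19 · 109 · 137.
φ(283727) = (19−1) · (109−1) · (137−1) = 18 · 108 · 136 = 264384.

264384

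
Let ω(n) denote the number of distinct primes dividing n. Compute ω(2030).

4

2030 = 2 · 1015
1015 = 5 · 203
203 = 7 · 29
2030 = 2 · 5 · 7 · 29, which has 4 distinct prime factors.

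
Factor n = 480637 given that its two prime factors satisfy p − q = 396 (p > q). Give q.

523

Since p = q + 396, we have 480637 = q(q + 396), so q² + 396q − 480637 = 0.
Discriminant: 396² + 4·480637 = 156816 + 1922548 = 2079364; √2079364 = 1442.
q = (−396 + 1442)/2 = 523, and p = q + 396 = 919.
Check: 523 · 919 = 480637.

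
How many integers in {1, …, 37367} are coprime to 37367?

32760

Factor: 37367 = 11 · 43 · 79.
φ(37367) = (11−1) · (43−1) · (79−1) = 10 · 42 · 78 = 32760.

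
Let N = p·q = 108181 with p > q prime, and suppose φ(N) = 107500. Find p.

φ(n) = (p−1)(q−1) = n − (p+q) + 1, so p + q = 108181 − 107500 + 1 = 682.
p and q are the roots of t² − 682t + 108181 = 0.
Discriminant: 682² − 4·108181 = 465124 − 432724 = 32400; √32400 = 180.
q = (682 − 180)/2 = 251, p = (682 + 180)/2 = 431.
Check: 251 · 431 = 108181.

431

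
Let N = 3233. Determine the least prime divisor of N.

3233 is odd.
Digit sum 11, not divisible by 3.
Ends in 3: not divisible by 5.
7: 3233 = 7·461 + 6
11: 3233 = 11·293 + 10
13: 3233 = 13·248 + 9
17: 3233 = 17·190 + 3
19: 3233 = 19·170 + 3
23: 3233 = 23·140 + 13
29: 3233 = 29·111 + 14
31: 3233 = 31·104 + 9
37: 3233 = 37·87 + 14
41: 3233 = 41·78 + 35
43: 3233 = 43·75 + 8
47: 3233 = 47·68 + 37
53: 3233 = 53·61

53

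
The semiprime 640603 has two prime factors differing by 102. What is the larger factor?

Since p = q + 102, we have 640603 = q(q + 102), so q² + 102q − 640603 = 0.
Discriminant: 102² + 4·640603 = 10404 + 2562412 = 2572816; √2572816 = 1604.
q = (−102 + 1604)/2 = 751, and p = q + 102 = 853.
Check: 751 · 853 = 640603.

853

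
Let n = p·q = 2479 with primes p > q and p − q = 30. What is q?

37

Since p = q + 30, we have 2479 = q(q + 30), so q² + 30q − 2479 = 0.
Discriminant: 30² + 4·2479 = 900 + 9916 = 10816; √10816 = 104.
q = (−30 + 104)/2 = 37, and p = q + 30 = 67.
Check: 37 · 67 = 2479.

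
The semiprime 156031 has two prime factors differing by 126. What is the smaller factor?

Since p = q + 126, we have 156031 = q(q + 126), so q² + 126q − 156031 = 0.
Discriminant: 126² + 4·156031 = 15876 + 624124 = 640000; √640000 = 800.
q = (−126 + 800)/2 = 337, and p = q + 126 = 463.
Check: 337 · 463 = 156031.

337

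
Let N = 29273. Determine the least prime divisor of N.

29273 is odd.
Digit sum 23, not divisible by 3.
Ends in 3: not divisible by 5.
7: 29273 = 7·4181 + 6
11: 29273 = 11·2661 + 2
13: 29273 = 13·2251 + 10
17: 29273 = 17·1721 + 16
19: 29273 = 19·1540 + 13
23: 29273 = 23·1272 + 17
29: 29273 = 29·1009 + 12
31: 29273 = 31·944 + 9
37: 29273 = 37·791 + 6
41: 29273 = 41·713 + 40
43: 29273 = 43·680 + 33
47: 29273 = 47·622 + 39
53: 29273 = 53·552 + 17
59: 29273 = 59·496 + 9
61: 29273 = 61·479 + 54
67: 29273 = 67·436 + 61
71: 29273 = 71·412 + 21
73: 29273 = 73·401

73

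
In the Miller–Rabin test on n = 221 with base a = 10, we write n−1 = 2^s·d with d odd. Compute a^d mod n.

221 − 1 = 220 = 2^2 · 55, so d = 55.
10^1 ≡ 10 (mod 221)
10^2 ≡ 10^2 = 100 ≡ 100 (mod 221)
10^4 ≡ 100^2 = 10000 ≡ 55 (mod 221)
10^8 ≡ 55^2 = 3025 ≡ 152 (mod 221)
10^16 ≡ 152^2 = 23104 ≡ 120 (mod 221)
10^32 ≡ 120^2 = 14400 ≡ 35 (mod 221)
55 = 32 + 16 + 4 + 2 + 1 in binary powers of 2.
So 10^55 ≡ 35 · 120 · 55 · 100 · 10 ≡ 192 (mod 221).
Squaring chain: 192 → 178; never reaches −1, so base 10 is a Miller–Rabin witness that 221 is composite.

192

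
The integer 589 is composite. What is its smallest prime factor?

19

589 is odd.
Digit sum 22, not divisible by 3.
Ends in 9: not divisible by 5.
7: 589 = 7·84 + 1
11: 589 = 11·53 + 6
13: 589 = 13·45 + 4
17: 589 = 17·34 + 11
19: 589 = 19·31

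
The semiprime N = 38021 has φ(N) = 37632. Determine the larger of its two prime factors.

φ(n) = (p−1)(q−1) = n − (p+q) + 1, so p + q = 38021 − 37632 + 1 = 390.
p and q are the roots of t² − 390t + 38021 = 0.
Discriminant: 390² − 4·38021 = 152100 − 152084 = 16; √16 = 4.
q = (390 − 4)/2 = 193, p = (390 + 4)/2 = 197.
Check: 193 · 197 = 38021.

197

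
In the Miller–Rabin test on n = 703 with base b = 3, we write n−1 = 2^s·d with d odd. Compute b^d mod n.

703 − 1 = 702 = 2^1 · 351, so d = 351.
3^1 ≡ 3 (mod 703)
3^2 ≡ 3^2 = 9 ≡ 9 (mod 703)
3^4 ≡ 9^2 = 81 ≡ 81 (mod 703)
3^8 ≡ 81^2 = 6561 ≡ 234 (mod 703)
3^16 ≡ 234^2 = 54756 ≡ 625 (mod 703)
3^32 ≡ 625^2 = 390625 ≡ 460 (mod 703)
3^64 ≡ 460^2 = 211600 ≡ 700 (mod 703)
3^128 ≡ 700^2 = 490000 ≡ 9 (mod 703)
3^256 ≡ 9^2 = 81 ≡ 81 (mod 703)
351 = 256 + 64 + 16 + 8 + 4 + 2 + 1 in binary powers of 2.
So 3^351 ≡ 81 · 700 · 625 · 234 · 81 · 9 · 3 ≡ 702 (mod 703).
Since 3^d ≡ 702 (mod 703), base 3 does not prove 703 composite.

702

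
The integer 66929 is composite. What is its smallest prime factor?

66929 is odd.
Digit sum 32, not divisible by 3.
Ends in 9: not divisible by 5.
7: 66929 = 7·9561 + 2
11: 66929 = 11·6084 + 5
13: 66929 = 13·5148 + 5
17: 66929 = 17·3937

17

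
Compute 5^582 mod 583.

5^1 ≡ 5 (mod 583)
5^2 ≡ 5^2 = 25 ≡ 25 (mod 583)
5^4 ≡ 25^2 = 625 ≡ 42 (mod 583)
5^8 ≡ 42^2 = 1764 ≡ 15 (mod 583)
5^16 ≡ 15^2 = 225 ≡ 225 (mod 583)
5^32 ≡ 225^2 = 50625 ≡ 487 (mod 583)
5^64 ≡ 487^2 = 237169 ≡ 471 (mod 583)
5^128 ≡ 471^2 = 221841 ≡ 301 (mod 583)
5^256 ≡ 301^2 = 90601 ≡ 236 (mod 583)
5^512 ≡ 236^2 = 55696 ≡ 311 (mod 583)
582 = 512 + 64 + 4 + 2 in binary powers of 2.
So 5^582 ≡ 311 · 471 · 42 · 25 ≡ 322 (mod 583).
Since 322 ≠ 1, base 5 is a Fermat witness: 583 is composite.

322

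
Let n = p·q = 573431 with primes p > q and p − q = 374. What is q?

Since p = q + 374, we have 573431 = q(q + 374), so q² + 374q − 573431 = 0.
Discriminant: 374² + 4·573431 = 139876 + 2293724 = 2433600; √2433600 = 1560.
q = (−374 + 1560)/2 = 593, and p = q + 374 = 967.
Check: 593 · 967 = 573431.

593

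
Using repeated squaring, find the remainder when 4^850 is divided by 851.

4^1 ≡ 4 (mod 851)
4^2 ≡ 4^2 = 16 ≡ 16 (mod 851)
4^4 ≡ 16^2 = 256 ≡ 256 (mod 851)
4^8 ≡ 256^2 = 65536 ≡ 9 (mod 851)
4^16 ≡ 9^2 = 81 ≡ 81 (mod 851)
4^32 ≡ 81^2 = 6561 ≡ 604 (mod 851)
4^64 ≡ 604^2 = 364816 ≡ 588 (mod 851)
4^128 ≡ 588^2 = 345744 ≡ 238 (mod 851)
4^256 ≡ 238^2 = 56644 ≡ 478 (mod 851)
4^512 ≡ 478^2 = 228484 ≡ 416 (mod 851)
850 = 512 + 256 + 64 + 16 + 2 in binary powers of 2.
So 4^850 ≡ 416 · 478 · 588 · 81 · 16 ≡ 478 (mod 851).
Since 478 ≠ 1, base 4 is a Fermat witness: 851 is composite.

478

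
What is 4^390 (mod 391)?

288

4^1 ≡ 4 (mod 391)
4^2 ≡ 4^2 = 16 ≡ 16 (mod 391)
4^4 ≡ 16^2 = 256 ≡ 256 (mod 391)
4^8 ≡ 256^2 = 65536 ≡ 239 (mod 391)
4^16 ≡ 239^2 = 57121 ≡ 35 (mod 391)
4^32 ≡ 35^2 = 1225 ≡ 52 (mod 391)
4^64 ≡ 52^2 = 2704 ≡ 358 (mod 391)
4^128 ≡ 358^2 = 128164 ≡ 307 (mod 391)
4^256 ≡ 307^2 = 94249 ≡ 18 (mod 391)
390 = 256 + 128 + 4 + 2 in binary powers of 2.
So 4^390 ≡ 18 · 307 · 256 · 16 ≡ 288 (mod 391).
Since 288 ≠ 1, base 4 is a Fermat witness: 391 is composite.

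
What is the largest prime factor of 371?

53

371 = 7 · 53
53 is prime.
So 371 = 7 · 53; the largest prime factor is 53.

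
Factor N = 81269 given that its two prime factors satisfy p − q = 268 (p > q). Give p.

449

Since p = q + 268, we have 81269 = q(q + 268), so q² + 268q − 81269 = 0.
Discriminant: 268² + 4·81269 = 71824 + 325076 = 396900; √396900 = 630.
q = (−268 + 630)/2 = 181, and p = q + 268 = 449.
Check: 181 · 449 = 81269.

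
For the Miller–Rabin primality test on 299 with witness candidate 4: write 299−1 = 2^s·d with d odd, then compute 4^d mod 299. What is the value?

299 − 1 = 298 = 2^1 · 149, so d = 149.
4^1 ≡ 4 (mod 299)
4^2 ≡ 4^2 = 16 ≡ 16 (mod 299)
4^4 ≡ 16^2 = 256 ≡ 256 (mod 299)
4^8 ≡ 256^2 = 65536 ≡ 55 (mod 299)
4^16 ≡ 55^2 = 3025 ≡ 35 (mod 299)
4^32 ≡ 35^2 = 1225 ≡ 29 (mod 299)
4^64 ≡ 29^2 = 841 ≡ 243 (mod 299)
4^128 ≡ 243^2 = 59049 ≡ 146 (mod 299)
149 = 128 + 16 + 4 + 1 in binary powers of 2.
So 4^149 ≡ 146 · 35 · 256 · 4 ≡ 140 (mod 299).
Squaring chain: 140; never reaches −1, so base 4 is a Miller–Rabin witness that 299 is composite.

140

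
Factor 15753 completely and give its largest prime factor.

89

15753 = 3 · 5251
5251 = 59 · 89
89 is prime.
So 15753 = 3 · 59 · 89; the largest prime factor is 89.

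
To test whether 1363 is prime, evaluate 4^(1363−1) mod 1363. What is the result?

836

4^1 ≡ 4 (mod 1363)
4^2 ≡ 4^2 = 16 ≡ 16 (mod 1363)
4^4 ≡ 16^2 = 256 ≡ 256 (mod 1363)
4^8 ≡ 256^2 = 65536 ≡ 112 (mod 1363)
4^16 ≡ 112^2 = 12544 ≡ 277 (mod 1363)
4^32 ≡ 277^2 = 76729 ≡ 401 (mod 1363)
4^64 ≡ 401^2 = 160801 ≡ 1330 (mod 1363)
4^128 ≡ 1330^2 = 1768900 ≡ 1089 (mod 1363)
4^256 ≡ 1089^2 = 1185921 ≡ 111 (mod 1363)
4^512 ≡ 111^2 = 12321 ≡ 54 (mod 1363)
4^1024 ≡ 54^2 = 2916 ≡ 190 (mod 1363)
1362 = 1024 + 256 + 64 + 16 + 2 in binary powers of 2.
So 4^1362 ≡ 190 · 111 · 1330 · 277 · 16 ≡ 836 (mod 1363).
Since 836 ≠ 1, base 4 is a Fermat witness: 1363 is composite.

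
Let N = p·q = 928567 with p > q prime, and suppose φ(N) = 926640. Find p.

φ(n) = (p−1)(q−1) = n − (p+q) + 1, so p + q = 928567 − 926640 + 1 = 1928.
p and q are the roots of t² − 1928t + 928567 = 0.
Discriminant: 1928² − 4·928567 = 3717184 − 3714268 = 2916; √2916 = 54.
q = (1928 − 54)/2 = 937, p = (1928 + 54)/2 = 991.
Check: 937 · 991 = 928567.

991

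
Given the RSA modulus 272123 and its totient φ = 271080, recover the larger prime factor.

φ(n) = (p−1)(q−1) = n − (p+q) + 1, so p + q = 272123 − 271080 + 1 = 1044.
p and q are the roots of t² − 1044t + 272123 = 0.
Discriminant: 1044² − 4·272123 = 1089936 − 1088492 = 1444; √1444 = 38.
q = (1044 − 38)/2 = 503, p = (1044 + 38)/2 = 541.
Check: 503 · 541 = 272123.

541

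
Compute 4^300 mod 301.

183

4^1 ≡ 4 (mod 301)
4^2 ≡ 4^2 = 16 ≡ 16 (mod 301)
4^4 ≡ 16^2 = 256 ≡ 256 (mod 301)
4^8 ≡ 256^2 = 65536 ≡ 219 (mod 301)
4^16 ≡ 219^2 = 47961 ≡ 102 (mod 301)
4^32 ≡ 102^2 = 10404 ≡ 170 (mod 301)
4^64 ≡ 170^2 = 28900 ≡ 4 (mod 301)
4^128 ≡ 4^2 = 16 ≡ 16 (mod 301)
4^256 ≡ 16^2 = 256 ≡ 256 (mod 301)
300 = 256 + 32 + 8 + 4 in binary powers of 2.
So 4^300 ≡ 256 · 170 · 219 · 256 ≡ 183 (mod 301).
Since 183 ≠ 1, base 4 is a Fermat witness: 301 is composite.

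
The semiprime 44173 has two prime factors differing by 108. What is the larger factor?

Since p = q + 108, we have 44173 = q(q + 108), so q² + 108q − 44173 = 0.
Discriminant: 108² + 4·44173 = 11664 + 176692 = 188356; √188356 = 434.
q = (−108 + 434)/2 = 163, and p = q + 108 = 271.
Check: 163 · 271 = 44173.

271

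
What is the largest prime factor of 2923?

2923 = 37 · 79
79 is prime.
So 2923 = 37 · 79; the largest prime factor is 79.

79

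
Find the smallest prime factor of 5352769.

5352769 is odd.
Digit sum 37, not divisible by 3.
Ends in 9: not divisible by 5.
7: 5352769 = 7·764681 + 2
11: 5352769 = 11·486615 + 4
13: 5352769 = 13·411751 + 6
17: 5352769 = 17·314868 + 13
19: 5352769 = 19·281724 + 13
23: 5352769 = 23·232729 + 2
29: 5352769 = 29·184578 + 7
31: 5352769 = 31·172669 + 30
37: 5352769 = 37·144669 + 16
41: 5352769 = 41·130555 + 14
43: 5352769 = 43·124483

43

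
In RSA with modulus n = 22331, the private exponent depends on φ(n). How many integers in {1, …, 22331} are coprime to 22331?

Factor: 22331 = 137 · 163.
φ(22331) = (137−1) · (163−1) = 136 · 162 = 22032.

22032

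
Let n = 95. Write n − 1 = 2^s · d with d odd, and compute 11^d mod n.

95 − 1 = 94 = 2^1 · 47, so d = 47.
11^1 ≡ 11 (mod 95)
11^2 ≡ 11^2 = 121 ≡ 26 (mod 95)
11^4 ≡ 26^2 = 676 ≡ 11 (mod 95)
11^8 ≡ 11^2 = 121 ≡ 26 (mod 95)
11^16 ≡ 26^2 = 676 ≡ 11 (mod 95)
11^32 ≡ 11^2 = 121 ≡ 26 (mod 95)
47 = 32 + 8 + 4 + 2 + 1 in binary powers of 2.
So 11^47 ≡ 26 · 26 · 11 · 26 · 11 ≡ 26 (mod 95).
Squaring chain: 26; never reaches −1, so base 11 is a Miller–Rabin witness that 95 is composite.

26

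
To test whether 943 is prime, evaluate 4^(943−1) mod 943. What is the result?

4^1 ≡ 4 (mod 943)
4^2 ≡ 4^2 = 16 ≡ 16 (mod 943)
4^4 ≡ 16^2 = 256 ≡ 256 (mod 943)
4^8 ≡ 256^2 = 65536 ≡ 469 (mod 943)
4^16 ≡ 469^2 = 219961 ≡ 242 (mod 943)
4^32 ≡ 242^2 = 58564 ≡ 98 (mod 943)
4^64 ≡ 98^2 = 9604 ≡ 174 (mod 943)
4^128 ≡ 174^2 = 30276 ≡ 100 (mod 943)
4^256 ≡ 100^2 = 10000 ≡ 570 (mod 943)
4^512 ≡ 570^2 = 324900 ≡ 508 (mod 943)
942 = 512 + 256 + 128 + 32 + 8 + 4 + 2 in binary powers of 2.
So 4^942 ≡ 508 · 570 · 100 · 98 · 469 · 256 · 16 ≡ 836 (mod 943).
Since 836 ≠ 1, base 4 is a Fermat witness: 943 is composite.

836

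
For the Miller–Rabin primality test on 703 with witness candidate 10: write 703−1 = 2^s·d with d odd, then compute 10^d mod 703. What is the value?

703 − 1 = 702 = 2^1 · 351, so d = 351.
10^1 ≡ 10 (mod 703)
10^2 ≡ 10^2 = 100 ≡ 100 (mod 703)
10^4 ≡ 100^2 = 10000 ≡ 158 (mod 703)
10^8 ≡ 158^2 = 24964 ≡ 359 (mod 703)
10^16 ≡ 359^2 = 128881 ≡ 232 (mod 703)
10^32 ≡ 232^2 = 53824 ≡ 396 (mod 703)
10^64 ≡ 396^2 = 156816 ≡ 47 (mod 703)
10^128 ≡ 47^2 = 2209 ≡ 100 (mod 703)
10^256 ≡ 100^2 = 10000 ≡ 158 (mod 703)
351 = 256 + 64 + 16 + 8 + 4 + 2 + 1 in binary powers of 2.
So 10^351 ≡ 158 · 47 · 232 · 359 · 158 · 100 · 10 ≡ 75 (mod 703).
Squaring chain: 75; never reaches −1, so base 10 is a Miller–Rabin witness that 703 is composite.

75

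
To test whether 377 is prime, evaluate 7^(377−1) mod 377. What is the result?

74

7^1 ≡ 7 (mod 377)
7^2 ≡ 7^2 = 49 ≡ 49 (mod 377)
7^4 ≡ 49^2 = 2401 ≡ 139 (mod 377)
7^8 ≡ 139^2 = 19321 ≡ 94 (mod 377)
7^16 ≡ 94^2 = 8836 ≡ 165 (mod 377)
7^32 ≡ 165^2 = 27225 ≡ 81 (mod 377)
7^64 ≡ 81^2 = 6561 ≡ 152 (mod 377)
7^128 ≡ 152^2 = 23104 ≡ 107 (mod 377)
7^256 ≡ 107^2 = 11449 ≡ 139 (mod 377)
376 = 256 + 64 + 32 + 16 + 8 in binary powers of 2.
So 7^376 ≡ 139 · 152 · 81 · 165 · 94 ≡ 74 (mod 377).
Since 74 ≠ 1, base 7 is a Fermat witness: 377 is composite.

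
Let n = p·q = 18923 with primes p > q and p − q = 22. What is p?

Since p = q + 22, we have 18923 = q(q + 22), so q² + 22q − 18923 = 0.
Discriminant: 22² + 4·18923 = 484 + 75692 = 76176; √76176 = 276.
q = (−22 + 276)/2 = 127, and p = q + 22 = 149.
Check: 127 · 149 = 18923.

149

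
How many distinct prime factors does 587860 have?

6

587860 = 2^2 · 146965
146965 = 5 · 29393
29393 = 7 · 4199
4199 = 13 · 323
323 = 17 · 19
587860 = 2^2 · 5 · 7 · 13 · 17 · 19, which has 6 distinct prime factors.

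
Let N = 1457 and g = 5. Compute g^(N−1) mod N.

5^1 ≡ 5 (mod 1457)
5^2 ≡ 5^2 = 25 ≡ 25 (mod 1457)
5^4 ≡ 25^2 = 625 ≡ 625 (mod 1457)
5^8 ≡ 625^2 = 390625 ≡ 149 (mod 1457)
5^16 ≡ 149^2 = 22201 ≡ 346 (mod 1457)
5^32 ≡ 346^2 = 119716 ≡ 242 (mod 1457)
5^64 ≡ 242^2 = 58564 ≡ 284 (mod 1457)
5^128 ≡ 284^2 = 80656 ≡ 521 (mod 1457)
5^256 ≡ 521^2 = 271441 ≡ 439 (mod 1457)
5^512 ≡ 439^2 = 192721 ≡ 397 (mod 1457)
5^1024 ≡ 397^2 = 157609 ≡ 253 (mod 1457)
1456 = 1024 + 256 + 128 + 32 + 16 in binary powers of 2.
So 5^1456 ≡ 253 · 439 · 521 · 242 · 346 ≡ 36 (mod 1457).
Since 36 ≠ 1, base 5 is a Fermat witness: 1457 is composite.

36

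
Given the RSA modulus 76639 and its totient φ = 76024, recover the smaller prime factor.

φ(n) = (p−1)(q−1) = n − (p+q) + 1, so p + q = 76639 − 76024 + 1 = 616.
p and q are the roots of t² − 616t + 76639 = 0.
Discriminant: 616² − 4·76639 = 379456 − 306556 = 72900; √72900 = 270.
q = (616 − 270)/2 = 173, p = (616 + 270)/2 = 443.
Check: 173 · 443 = 76639.

173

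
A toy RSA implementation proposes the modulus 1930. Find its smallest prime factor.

1930 is even: 2 divides it.

2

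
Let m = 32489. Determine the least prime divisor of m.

53

32489 is odd.
Digit sum 26, not divisible by 3.
Ends in 9: not divisible by 5.
7: 32489 = 7·4641 + 2
11: 32489 = 11·2953 + 6
13: 32489 = 13·2499 + 2
17: 32489 = 17·1911 + 2
19: 32489 = 19·1709 + 18
23: 32489 = 23·1412 + 13
29: 32489 = 29·1120 + 9
31: 32489 = 31·1048 + 1
37: 32489 = 37·878 + 3
41: 32489 = 41·792 + 17
43: 32489 = 43·755 + 24
47: 32489 = 47·691 + 12
53: 32489 = 53·613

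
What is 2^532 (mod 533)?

2^1 ≡ 2 (mod 533)
2^2 ≡ 2^2 = 4 ≡ 4 (mod 533)
2^4 ≡ 4^2 = 16 ≡ 16 (mod 533)
2^8 ≡ 16^2 = 256 ≡ 256 (mod 533)
2^16 ≡ 256^2 = 65536 ≡ 510 (mod 533)
2^32 ≡ 510^2 = 260100 ≡ 529 (mod 533)
2^64 ≡ 529^2 = 279841 ≡ 16 (mod 533)
2^128 ≡ 16^2 = 256 ≡ 256 (mod 533)
2^256 ≡ 256^2 = 65536 ≡ 510 (mod 533)
2^512 ≡ 510^2 = 260100 ≡ 529 (mod 533)
532 = 512 + 16 + 4 in binary powers of 2.
So 2^532 ≡ 529 · 510 · 16 ≡ 406 (mod 533).
Since 406 ≠ 1, base 2 is a Fermat witness: 533 is composite.

406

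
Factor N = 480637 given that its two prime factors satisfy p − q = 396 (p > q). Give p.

Since p = q + 396, we have 480637 = q(q + 396), so q² + 396q − 480637 = 0.
Discriminant: 396² + 4·480637 = 156816 + 1922548 = 2079364; √2079364 = 1442.
q = (−396 + 1442)/2 = 523, and p = q + 396 = 919.
Check: 523 · 919 = 480637.

919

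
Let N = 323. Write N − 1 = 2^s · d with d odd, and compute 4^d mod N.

157

323 − 1 = 322 = 2^1 · 161, so d = 161.
4^1 ≡ 4 (mod 323)
4^2 ≡ 4^2 = 16 ≡ 16 (mod 323)
4^4 ≡ 16^2 = 256 ≡ 256 (mod 323)
4^8 ≡ 256^2 = 65536 ≡ 290 (mod 323)
4^16 ≡ 290^2 = 84100 ≡ 120 (mod 323)
4^32 ≡ 120^2 = 14400 ≡ 188 (mod 323)
4^64 ≡ 188^2 = 35344 ≡ 137 (mod 323)
4^128 ≡ 137^2 = 18769 ≡ 35 (mod 323)
161 = 128 + 32 + 1 in binary powers of 2.
So 4^161 ≡ 35 · 188 · 4 ≡ 157 (mod 323).
Squaring chain: 157; never reaches −1, so base 4 is a Miller–Rabin witness that 323 is composite.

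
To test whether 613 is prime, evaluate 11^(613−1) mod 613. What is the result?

1

11^1 ≡ 11 (mod 613)
11^2 ≡ 11^2 = 121 ≡ 121 (mod 613)
11^4 ≡ 121^2 = 14641 ≡ 542 (mod 613)
11^8 ≡ 542^2 = 293764 ≡ 137 (mod 613)
11^16 ≡ 137^2 = 18769 ≡ 379 (mod 613)
11^32 ≡ 379^2 = 143641 ≡ 199 (mod 613)
11^64 ≡ 199^2 = 39601 ≡ 369 (mod 613)
11^128 ≡ 369^2 = 136161 ≡ 75 (mod 613)
11^256 ≡ 75^2 = 5625 ≡ 108 (mod 613)
11^512 ≡ 108^2 = 11664 ≡ 17 (mod 613)
612 = 512 + 64 + 32 + 4 in binary powers of 2.
So 11^612 ≡ 17 · 369 · 199 · 542 ≡ 1 (mod 613).
Since the result is 1, base 11 gives no evidence that 613 is composite.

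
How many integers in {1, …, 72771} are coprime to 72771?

Factor: 72771 = 3 · 127 · 191.
φ(72771) = (3−1) · (127−1) · (191−1) = 2 · 126 · 190 = 47880.

47880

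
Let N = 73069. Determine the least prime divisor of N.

89

73069 is odd.
Digit sum 25, not divisible by 3.
Ends in 9: not divisible by 5.
7: 73069 = 7·10438 + 3
11: 73069 = 11·6642 + 7
13: 73069 = 13·5620 + 9
17: 73069 = 17·4298 + 3
19: 73069 = 19·3845 + 14
23: 73069 = 23·3176 + 21
29: 73069 = 29·2519 + 18
31: 73069 = 31·2357 + 2
37: 73069 = 37·1974 + 31
41: 73069 = 41·1782 + 7
43: 73069 = 43·1699 + 12
47: 73069 = 47·1554 + 31
53: 73069 = 53·1378 + 35
59: 73069 = 59·1238 + 27
61: 73069 = 61·1197 + 52
67: 73069 = 67·1090 + 39
71: 73069 = 71·1029 + 10
73: 73069 = 73·1000 + 69
79: 73069 = 79·924 + 73
83: 73069 = 83·880 + 29
89: 73069 = 89·821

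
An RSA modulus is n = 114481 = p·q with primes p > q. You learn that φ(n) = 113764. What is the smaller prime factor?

φ(n) = (p−1)(q−1) = n − (p+q) + 1, so p + q = 114481 − 113764 + 1 = 718.
p and q are the roots of t² − 718t + 114481 = 0.
Discriminant: 718² − 4·114481 = 515524 − 457924 = 57600; √57600 = 240.
q = (718 − 240)/2 = 239, p = (718 + 240)/2 = 479.
Check: 239 · 479 = 114481.

239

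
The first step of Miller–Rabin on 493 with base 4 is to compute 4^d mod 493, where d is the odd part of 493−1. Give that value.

353

493 − 1 = 492 = 2^2 · 123, so d = 123.
4^1 ≡ 4 (mod 493)
4^2 ≡ 4^2 = 16 ≡ 16 (mod 493)
4^4 ≡ 16^2 = 256 ≡ 256 (mod 493)
4^8 ≡ 256^2 = 65536 ≡ 460 (mod 493)
4^16 ≡ 460^2 = 211600 ≡ 103 (mod 493)
4^32 ≡ 103^2 = 10609 ≡ 256 (mod 493)
4^64 ≡ 256^2 = 65536 ≡ 460 (mod 493)
123 = 64 + 32 + 16 + 8 + 2 + 1 in binary powers of 2.
So 4^123 ≡ 460 · 256 · 103 · 460 · 16 · 4 ≡ 353 (mod 493).
Squaring chain: 353 → 373; never reaches −1, so base 4 is a Miller–Rabin witness that 493 is composite.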